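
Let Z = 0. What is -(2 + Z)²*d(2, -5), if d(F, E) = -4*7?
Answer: 112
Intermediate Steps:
d(F, E) = -28
-(2 + Z)²*d(2, -5) = -(2 + 0)²*(-28) = -2²*(-28) = -4*(-28) = -1*(-112) = 112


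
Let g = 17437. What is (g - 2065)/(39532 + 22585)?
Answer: 15372/62117 ≈ 0.24747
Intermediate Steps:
(g - 2065)/(39532 + 22585) = (17437 - 2065)/(39532 + 22585) = 15372/62117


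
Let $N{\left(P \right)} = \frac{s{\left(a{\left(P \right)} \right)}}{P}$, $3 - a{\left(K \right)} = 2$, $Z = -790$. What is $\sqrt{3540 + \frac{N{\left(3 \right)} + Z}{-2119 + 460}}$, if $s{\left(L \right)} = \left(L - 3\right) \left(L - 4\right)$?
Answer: $\frac{4 \sqrt{609023877}}{1659} \approx 59.502$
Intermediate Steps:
$a{\left(K \right)} = 1$ ($a{\left(K \right)} = 3 - 2 = 1$)
$s{\left(L \right)} = \left(-4 + L\right) \left(-3 + L\right)$ ($s{\left(L \right)} = \left(-3 + L\right) \left(-4 + L\right) = \left(-4 + L\right) \left(-3 + L\right)$)
$N{\left(P \right)} = \frac{6}{P}$ ($N{\left(P \right)} = \frac{12 + 1^{2} - 7}{P} = \frac{12 + 1 - 7}{P} = \frac{6}{P}$)
$\sqrt{3540 + \frac{N{\left(3 \right)} + Z}{-2119 + 460}} = \sqrt{3540 + \frac{\frac{6}{3} - 790}{-2119 + 460}} = \sqrt{3540 + \frac{6 \cdot \frac{1}{3} - 790}{-1659}} = \sqrt{3540 + \left(2 - 790\right) \left(- \frac{1}{1659}\right)} = \sqrt{3540 - - \frac{788}{1659}} = \sqrt{3540 + \frac{788}{1659}} = \sqrt{\frac{5873648}{1659}} = \frac{4 \sqrt{609023877}}{1659}$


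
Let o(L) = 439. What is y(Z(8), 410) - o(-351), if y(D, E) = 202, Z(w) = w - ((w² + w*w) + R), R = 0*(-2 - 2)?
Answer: -237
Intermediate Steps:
R = 0 (R = 0*(-4) = 0)
Z(w) = w - 2*w² (Z(w) = w - ((w² + w*w) + 0) = w - ((w² + w²) + 0) = w - (2*w² + 0) = w - 2*w²)
y(Z(8), 410) - o(-351) = 202 - 1*439 = 202 - 439 = -237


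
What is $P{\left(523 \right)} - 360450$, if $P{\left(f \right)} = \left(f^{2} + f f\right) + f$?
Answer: $187131$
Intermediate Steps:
$P{\left(f \right)} = f + 2 f^{2}$ ($P{\left(f \right)} = \left(f^{2} + f^{2}\right) + f = 2 f^{2} + f = f + 2 f^{2}$)
$P{\left(523 \right)} - 360450 = 523 \left(1 + 2 \cdot 523\right) - 360450 = 523 \left(1 + 1046\right) - 360450 = 523 \cdot 1047 - 360450 = 547581 - 360450 = 187131$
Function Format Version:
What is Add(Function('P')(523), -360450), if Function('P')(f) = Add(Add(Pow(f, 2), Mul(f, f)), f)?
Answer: 187131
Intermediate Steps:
Function('P')(f) = Add(f, Mul(2, Pow(f, 2))) (Function('P')(f) = Add(Add(Pow(f, 2), Pow(f, 2)), f) = Add(Mul(2, Pow(f, 2)), f) = Add(f, Mul(2, Pow(f, 2))))
Add(Function('P')(523), -360450) = Add(Mul(523, Add(1, Mul(2, 523))), -360450) = Add(Mul(523, Add(1, 1046)), -360450) = Add(Mul(523, 1047), -360450) = Add(547581, -360450) = 187131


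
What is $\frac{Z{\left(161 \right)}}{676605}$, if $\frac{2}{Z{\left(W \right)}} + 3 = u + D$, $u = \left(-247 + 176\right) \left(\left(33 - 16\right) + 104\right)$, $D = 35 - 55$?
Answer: $- \frac{1}{2914137735} \approx -3.4315 \cdot 10^{-10}$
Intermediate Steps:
$D = -20$ ($D = 35 - 55 = -20$)
$u = -8591$ ($u = - 71 \left(17 + 104\right) = \left(-71\right) 121 = -8591$)
$Z{\left(W \right)} = - \frac{1}{4307}$ ($Z{\left(W \right)} = \frac{2}{-3 - 8611} = \frac{2}{-8614} = 2 \left(- \frac{1}{8614}\right) = - \frac{1}{4307}$)
$\frac{Z{\left(161 \right)}}{676605} = - \frac{1}{4307 \cdot 676605} = \left(- \frac{1}{4307}\right) \frac{1}{676605} = - \frac{1}{2914137735}$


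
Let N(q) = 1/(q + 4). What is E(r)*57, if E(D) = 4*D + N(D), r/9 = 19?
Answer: 6822957/175 ≈ 38988.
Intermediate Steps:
r = 171 (r = 9*19 = 171)
N(q) = 1/(4 + q)
E(D) = 1/(4 + D) + 4*D (E(D) = 4*D + 1/(4 + D) = 1/(4 + D) + 4*D)
E(r)*57 = ((1 + 4*171*(4 + 171))/(4 + 171))*57 = ((1 + 4*171*175)/175)*57 = ((1 + 119700)/175)*57 = ((1/175)*119701)*57 = (119701/175)*57 = 6822957/175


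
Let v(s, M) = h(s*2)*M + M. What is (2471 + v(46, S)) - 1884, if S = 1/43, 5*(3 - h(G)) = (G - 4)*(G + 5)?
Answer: 117689/215 ≈ 547.39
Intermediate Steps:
h(G) = 3 - (-4 + G)*(5 + G)/5 (h(G) = 3 - (G - 4)*(G + 5)/5 = 3 - (-4 + G)*(5 + G)/5)
S = 1/43 ≈ 0.023256
v(s, M) = M + M*(7 - 4*s²/5 - 2*s/5) (v(s, M) = (7 - s*2/5 - 4*s²/5)*M + M = (7 - 2*s/5 - 4*s²/5)*M + M = (7 - 4*s²/5 - 2*s/5)*M + M = M*(7 - 4*s²/5 - 2*s/5) + M = M + M*(7 - 4*s²/5 - 2*s/5))
(2471 + v(46, S)) - 1884 = (2471 + (⅖)*(1/43)*(20 - 1*46 - 2*46²)) - 1884 = (2471 + (⅖)*(1/43)*(20 - 46 - 2*2116)) - 1884 = (2471 + (⅖)*(1/43)*(20 - 46 - 4232)) - 1884 = (2471 + (⅖)*(1/43)*(-4258)) - 1884 = (2471 - 8516/215) - 1884 = 522749/215 - 1884 = 117689/215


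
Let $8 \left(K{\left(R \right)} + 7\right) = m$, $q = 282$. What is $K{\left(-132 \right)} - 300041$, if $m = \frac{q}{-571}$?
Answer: $- \frac{685309773}{2284} \approx -3.0005 \cdot 10^{5}$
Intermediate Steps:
$m = - \frac{282}{571}$ ($m = \frac{282}{-571} = 282 \left(- \frac{1}{571}\right) = - \frac{282}{571} \approx -0.49387$)
$K{\left(R \right)} = - \frac{16129}{2284}$ ($K{\left(R \right)} = -7 + \frac{1}{8} \left(- \frac{282}{571}\right) = -7 - \frac{141}{2284} = - \frac{16129}{2284}$)
$K{\left(-132 \right)} - 300041 = - \frac{16129}{2284} - 300041 = - \frac{685309773}{2284}$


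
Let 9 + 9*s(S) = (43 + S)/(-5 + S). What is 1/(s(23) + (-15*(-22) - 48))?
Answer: 27/7598 ≈ 0.0035536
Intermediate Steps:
s(S) = -1 + (43 + S)/(9*(-5 + S)) (s(S) = -1 + ((43 + S)/(-5 + S))/9 = -1 + (43 + S)/(9*(-5 + S)))
1/(s(23) + (-15*(-22) - 48)) = 1/(8*(11 - 1*23)/(9*(-5 + 23)) + (-15*(-22) - 48)) = 1/((8/9)*(11 - 23)/18 + (330 - 48)) = 1/((8/9)*(1/18)*(-12) + 282) = 1/(-16/27 + 282) = 1/(7598/27) = 27/7598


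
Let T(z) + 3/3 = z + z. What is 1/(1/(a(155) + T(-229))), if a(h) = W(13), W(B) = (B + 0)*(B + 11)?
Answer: -147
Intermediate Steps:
W(B) = B*(11 + B)
a(h) = 312 (a(h) = 13*(11 + 13) = 13*24 = 312)
T(z) = -1 + 2*z (T(z) = -1 + (z + z) = -1 + 2*z)
1/(1/(a(155) + T(-229))) = 1/(1/(312 + (-1 + 2*(-229)))) = 1/(1/(312 + (-1 - 458))) = 1/(1/(312 - 459)) = 1/(1/(-147)) = 1/(-1/147) = -147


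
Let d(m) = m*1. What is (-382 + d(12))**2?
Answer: 136900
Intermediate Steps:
d(m) = m
(-382 + d(12))**2 = (-382 + 12)**2 = (-370)**2 = 136900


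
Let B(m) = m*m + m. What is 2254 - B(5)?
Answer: 2224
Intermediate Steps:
B(m) = m + m² (B(m) = m² + m = m + m²)
2254 - B(5) = 2254 - 5*(1 + 5) = 2254 - 5*6 = 2254 - 1*30 = 2254 - 30 = 2224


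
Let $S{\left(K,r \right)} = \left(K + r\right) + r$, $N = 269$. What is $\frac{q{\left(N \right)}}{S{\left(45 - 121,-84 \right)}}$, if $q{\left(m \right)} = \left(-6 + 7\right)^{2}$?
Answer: $- \frac{1}{244} \approx -0.0040984$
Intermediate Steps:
$q{\left(m \right)} = 1$ ($q{\left(m \right)} = 1^{2} = 1$)
$S{\left(K,r \right)} = K + 2 r$
$\frac{q{\left(N \right)}}{S{\left(45 - 121,-84 \right)}} = 1 \frac{1}{\left(45 - 121\right) + 2 \left(-84\right)} = 1 \frac{1}{-76 - 168} = 1 \frac{1}{-244} = 1 \left(- \frac{1}{244}\right) = - \frac{1}{244}$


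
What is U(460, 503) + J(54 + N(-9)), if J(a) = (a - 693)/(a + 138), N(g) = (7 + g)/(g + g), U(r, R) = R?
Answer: 863937/1729 ≈ 499.67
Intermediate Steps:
N(g) = (7 + g)/(2*g) (N(g) = (7 + g)/((2*g)) = (7 + g)*(1/(2*g)) = (7 + g)/(2*g))
J(a) = (-693 + a)/(138 + a)
U(460, 503) + J(54 + N(-9)) = 503 + (-693 + (54 + (1/2)*(7 - 9)/(-9)))/(138 + (54 + (1/2)*(7 - 9)/(-9))) = 503 + (-693 + (54 + (1/2)*(-1/9)*(-2)))/(138 + (54 + (1/2)*(-1/9)*(-2))) = 503 + (-693 + (54 + 1/9))/(138 + (54 + 1/9)) = 503 + (-693 + 487/9)/(138 + 487/9) = 503 - 5750/9/(1729/9) = 503 + (9/1729)*(-5750/9) = 503 - 5750/1729 = 863937/1729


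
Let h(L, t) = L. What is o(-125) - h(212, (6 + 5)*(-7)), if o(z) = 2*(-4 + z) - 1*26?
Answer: -496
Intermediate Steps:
o(z) = -34 + 2*z (o(z) = (-8 + 2*z) - 26 = -34 + 2*z)
o(-125) - h(212, (6 + 5)*(-7)) = (-34 + 2*(-125)) - 1*212 = (-34 - 250) - 212 = -284 - 212 = -496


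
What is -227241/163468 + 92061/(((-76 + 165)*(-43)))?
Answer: -15918678855/625592036 ≈ -25.446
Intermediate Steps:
-227241/163468 + 92061/(((-76 + 165)*(-43))) = -227241*1/163468 + 92061/((89*(-43))) = -227241/163468 + 92061/(-3827) = -227241/163468 + 92061*(-1/3827) = -227241/163468 - 92061/3827 = -15918678855/625592036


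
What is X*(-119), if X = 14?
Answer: -1666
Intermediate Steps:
X*(-119) = 14*(-119) = -1666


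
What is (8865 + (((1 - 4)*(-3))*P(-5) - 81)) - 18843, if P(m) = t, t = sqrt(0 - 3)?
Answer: -10059 + 9*I*sqrt(3) ≈ -10059.0 + 15.588*I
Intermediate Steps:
t = I*sqrt(3) (t = sqrt(-3) = I*sqrt(3) ≈ 1.732*I)
P(m) = I*sqrt(3)
(8865 + (((1 - 4)*(-3))*P(-5) - 81)) - 18843 = (8865 + (((1 - 4)*(-3))*(I*sqrt(3)) - 81)) - 18843 = (8865 + ((-3*(-3))*(I*sqrt(3)) - 81)) - 18843 = (8865 + (9*(I*sqrt(3)) - 81)) - 18843 = (8865 + (9*I*sqrt(3) - 81)) - 18843 = (8865 + (-81 + 9*I*sqrt(3))) - 18843 = (8784 + 9*I*sqrt(3)) - 18843 = -10059 + 9*I*sqrt(3)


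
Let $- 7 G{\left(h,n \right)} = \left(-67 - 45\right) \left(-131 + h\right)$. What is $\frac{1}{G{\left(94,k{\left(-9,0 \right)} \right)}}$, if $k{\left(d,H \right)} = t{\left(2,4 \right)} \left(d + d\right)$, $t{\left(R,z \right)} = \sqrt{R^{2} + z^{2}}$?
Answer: $- \frac{1}{592} \approx -0.0016892$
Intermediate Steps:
$k{\left(d,H \right)} = 4 d \sqrt{5}$ ($k{\left(d,H \right)} = \sqrt{2^{2} + 4^{2}} \left(d + d\right) = \sqrt{4 + 16} \cdot 2 d = \sqrt{20} \cdot 2 d = 2 \sqrt{5} \cdot 2 d = 4 d \sqrt{5}$)
$G{\left(h,n \right)} = -2096 + 16 h$ ($G{\left(h,n \right)} = - \frac{\left(-67 - 45\right) \left(-131 + h\right)}{7} = - \frac{\left(-112\right) \left(-131 + h\right)}{7} = - \frac{14672 - 112 h}{7} = -2096 + 16 h$)
$\frac{1}{G{\left(94,k{\left(-9,0 \right)} \right)}} = \frac{1}{-2096 + 16 \cdot 94} = \frac{1}{-2096 + 1504} = \frac{1}{-592} = - \frac{1}{592}$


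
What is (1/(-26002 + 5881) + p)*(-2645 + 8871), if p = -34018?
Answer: -4261548690454/20121 ≈ -2.1180e+8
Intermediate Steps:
(1/(-26002 + 5881) + p)*(-2645 + 8871) = (1/(-26002 + 5881) - 34018)*(-2645 + 8871) = (1/(-20121) - 34018)*6226 = (-1/20121 - 34018)*6226 = -684476179/20121*6226 = -4261548690454/20121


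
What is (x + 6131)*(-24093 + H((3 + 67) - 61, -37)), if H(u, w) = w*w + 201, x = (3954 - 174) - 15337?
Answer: 122209798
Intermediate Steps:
x = -11557 (x = 3780 - 15337 = -11557)
H(u, w) = 201 + w² (H(u, w) = w² + 201 = 201 + w²)
(x + 6131)*(-24093 + H((3 + 67) - 61, -37)) = (-11557 + 6131)*(-24093 + (201 + (-37)²)) = -5426*(-24093 + (201 + 1369)) = -5426*(-24093 + 1570) = -5426*(-22523) = 122209798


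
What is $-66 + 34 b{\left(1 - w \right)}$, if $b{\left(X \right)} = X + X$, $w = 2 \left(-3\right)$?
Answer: $410$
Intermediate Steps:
$w = -6$
$b{\left(X \right)} = 2 X$
$-66 + 34 b{\left(1 - w \right)} = -66 + 34 \cdot 2 \left(1 - -6\right) = -66 + 34 \cdot 2 \left(1 + 6\right) = -66 + 34 \cdot 2 \cdot 7 = -66 + 34 \cdot 14 = -66 + 476 = 410$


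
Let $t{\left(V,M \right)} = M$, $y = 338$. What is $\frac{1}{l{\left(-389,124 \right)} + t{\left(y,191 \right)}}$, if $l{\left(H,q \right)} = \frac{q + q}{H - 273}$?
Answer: $\frac{331}{63097} \approx 0.0052459$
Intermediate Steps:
$l{\left(H,q \right)} = \frac{2 q}{-273 + H}$
$\frac{1}{l{\left(-389,124 \right)} + t{\left(y,191 \right)}} = \frac{1}{2 \cdot 124 \frac{1}{-273 - 389} + 191} = \frac{1}{2 \cdot 124 \frac{1}{-662} + 191} = \frac{1}{2 \cdot 124 \left(- \frac{1}{662}\right) + 191} = \frac{1}{- \frac{124}{331} + 191} = \frac{1}{\frac{63097}{331}} = \frac{331}{63097}$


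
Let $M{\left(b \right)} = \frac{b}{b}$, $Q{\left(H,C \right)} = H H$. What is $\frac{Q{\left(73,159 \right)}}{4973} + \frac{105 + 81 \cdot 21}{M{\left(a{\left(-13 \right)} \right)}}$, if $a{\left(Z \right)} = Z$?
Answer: $\frac{8986567}{4973} \approx 1807.1$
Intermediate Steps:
$Q{\left(H,C \right)} = H^{2}$
$M{\left(b \right)} = 1$
$\frac{Q{\left(73,159 \right)}}{4973} + \frac{105 + 81 \cdot 21}{M{\left(a{\left(-13 \right)} \right)}} = \frac{73^{2}}{4973} + \frac{105 + 81 \cdot 21}{1} = 5329 \cdot \frac{1}{4973} + \left(105 + 1701\right) 1 = \frac{5329}{4973} + 1806 \cdot 1 = \frac{5329}{4973} + 1806 = \frac{8986567}{4973}$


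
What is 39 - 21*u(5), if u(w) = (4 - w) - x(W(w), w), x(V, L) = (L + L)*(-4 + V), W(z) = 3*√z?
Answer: -780 + 630*√5 ≈ 628.72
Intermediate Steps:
x(V, L) = 2*L*(-4 + V) (x(V, L) = (2*L)*(-4 + V) = 2*L*(-4 + V))
u(w) = 4 - w - 2*w*(-4 + 3*√w) (u(w) = (4 - w) - 2*w*(-4 + 3*√w) = 4 - w - 2*w*(-4 + 3*√w))
39 - 21*u(5) = 39 - 21*(4 - 30*√5 + 7*5) = 39 - 21*(4 - 30*√5 + 35) = 39 - 21*(39 - 30*√5) = 39 + (-819 + 630*√5) = -780 + 630*√5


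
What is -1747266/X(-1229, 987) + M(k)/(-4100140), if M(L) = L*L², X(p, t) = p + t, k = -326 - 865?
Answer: 344221484001/45101540 ≈ 7632.1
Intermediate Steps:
k = -1191
M(L) = L³
-1747266/X(-1229, 987) + M(k)/(-4100140) = -1747266/(-1229 + 987) + (-1191)³/(-4100140) = -1747266/(-242) - 1689410871*(-1/4100140) = -1747266*(-1/242) + 1689410871/4100140 = 873633/121 + 1689410871/4100140 = 344221484001/45101540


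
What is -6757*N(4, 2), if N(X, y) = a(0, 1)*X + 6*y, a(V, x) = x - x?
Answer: -81084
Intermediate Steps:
a(V, x) = 0
N(X, y) = 6*y (N(X, y) = 0*X + 6*y = 0 + 6*y = 6*y)
-6757*N(4, 2) = -40542*2 = -6757*12 = -81084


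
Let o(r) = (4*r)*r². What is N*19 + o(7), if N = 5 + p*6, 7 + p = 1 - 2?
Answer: 555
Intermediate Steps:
p = -8 (p = -7 + (1 - 2) = -7 - 1 = -8)
o(r) = 4*r³
N = -43 (N = 5 - 8*6 = 5 - 48 = -43)
N*19 + o(7) = -43*19 + 4*7³ = -817 + 4*343 = -817 + 1372 = 555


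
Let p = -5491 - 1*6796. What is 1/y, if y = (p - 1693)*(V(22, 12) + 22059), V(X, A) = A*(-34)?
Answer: -1/302680980 ≈ -3.3038e-9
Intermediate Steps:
V(X, A) = -34*A
p = -12287 (p = -5491 - 6796 = -12287)
y = -302680980 (y = (-12287 - 1693)*(-34*12 + 22059) = -13980*(-408 + 22059) = -13980*21651 = -302680980)
1/y = 1/(-302680980) = -1/302680980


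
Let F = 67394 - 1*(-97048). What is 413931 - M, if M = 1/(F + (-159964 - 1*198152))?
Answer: 80167672495/193674 ≈ 4.1393e+5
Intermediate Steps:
F = 164442 (F = 67394 + 97048 = 164442)
M = -1/193674 (M = 1/(164442 + (-159964 - 1*198152)) = 1/(164442 + (-159964 - 198152)) = 1/(164442 - 358116) = 1/(-193674) = -1/193674 ≈ -5.1633e-6)
413931 - M = 413931 - 1*(-1/193674) = 413931 + 1/193674 = 80167672495/193674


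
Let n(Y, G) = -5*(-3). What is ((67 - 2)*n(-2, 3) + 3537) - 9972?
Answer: -5460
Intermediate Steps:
n(Y, G) = 15
((67 - 2)*n(-2, 3) + 3537) - 9972 = ((67 - 2)*15 + 3537) - 9972 = (65*15 + 3537) - 9972 = (975 + 3537) - 9972 = 4512 - 9972 = -5460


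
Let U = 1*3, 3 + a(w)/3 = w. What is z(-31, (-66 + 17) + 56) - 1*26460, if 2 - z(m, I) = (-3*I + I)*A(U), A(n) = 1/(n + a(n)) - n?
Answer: -79486/3 ≈ -26495.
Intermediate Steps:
a(w) = -9 + 3*w
U = 3
A(n) = 1/(-9 + 4*n) - n (A(n) = 1/(n + (-9 + 3*n)) - n = 1/(-9 + 4*n) - n)
z(m, I) = 2 - 16*I/3 (z(m, I) = 2 - (-3*I + I)*(1 - 4*3² + 9*3)/(-9 + 4*3) = 2 - (-2*I)*(1 - 4*9 + 27)/(-9 + 12) = 2 - (-2*I)*(1 - 36 + 27)/3 = 2 - (-2*I)*(⅓)*(-8) = 2 - (-2*I)*(-8)/3 = 2 - 16*I/3)
z(-31, (-66 + 17) + 56) - 1*26460 = (2 - 16*((-66 + 17) + 56)/3) - 1*26460 = (2 - 16*(-49 + 56)/3) - 26460 = (2 - 16/3*7) - 26460 = (2 - 112/3) - 26460 = -106/3 - 26460 = -79486/3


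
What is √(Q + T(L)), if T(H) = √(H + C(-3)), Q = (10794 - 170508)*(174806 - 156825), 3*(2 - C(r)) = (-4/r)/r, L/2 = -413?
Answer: √(-25846356906 + 2*I*√16683)/3 ≈ 0.0002678 + 53589.0*I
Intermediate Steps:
L = -826 (L = 2*(-413) = -826)
C(r) = 2 + 4/(3*r²) (C(r) = 2 - (-4/r)/(3*r) = 2 - (-4)/(3*r²) = 2 + 4/(3*r²))
Q = -2871817434 (Q = -159714*17981 = -2871817434)
T(H) = √(58/27 + H) (T(H) = √(H + (2 + (4/3)/(-3)²)) = √(H + (2 + (4/3)*(⅑))) = √(H + (2 + 4/27)) = √(H + 58/27) = √(58/27 + H))
√(Q + T(L)) = √(-2871817434 + √(174 + 81*(-826))/9) = √(-2871817434 + √(174 - 66906)/9) = √(-2871817434 + √(-66732)/9) = √(-2871817434 + (2*I*√16683)/9) = √(-2871817434 + 2*I*√16683/9)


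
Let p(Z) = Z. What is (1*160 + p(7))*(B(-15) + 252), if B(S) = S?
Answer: 39579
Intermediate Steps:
(1*160 + p(7))*(B(-15) + 252) = (1*160 + 7)*(-15 + 252) = (160 + 7)*237 = 167*237 = 39579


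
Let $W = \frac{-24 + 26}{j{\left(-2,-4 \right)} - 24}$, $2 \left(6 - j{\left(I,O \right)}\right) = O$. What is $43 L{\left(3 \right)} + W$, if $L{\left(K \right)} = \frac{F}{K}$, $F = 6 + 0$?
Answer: $\frac{687}{8} \approx 85.875$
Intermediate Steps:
$F = 6$
$L{\left(K \right)} = \frac{6}{K}$
$j{\left(I,O \right)} = 6 - \frac{O}{2}$
$W = - \frac{1}{8}$ ($W = \frac{-24 + 26}{\left(6 - -2\right) - 24} = \frac{2}{\left(6 + 2\right) - 24} = \frac{2}{8 - 24} = \frac{2}{-16} = 2 \left(- \frac{1}{16}\right) = - \frac{1}{8} \approx -0.125$)
$43 L{\left(3 \right)} + W = 43 \cdot \frac{6}{3} - \frac{1}{8} = 43 \cdot 6 \cdot \frac{1}{3} - \frac{1}{8} = 43 \cdot 2 - \frac{1}{8} = 86 - \frac{1}{8} = \frac{687}{8}$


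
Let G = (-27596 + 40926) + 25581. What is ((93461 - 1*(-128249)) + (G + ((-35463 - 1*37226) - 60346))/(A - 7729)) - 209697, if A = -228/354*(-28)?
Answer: 5470831627/454947 ≈ 12025.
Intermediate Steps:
A = 1064/59 (A = -228*1/354*(-28) = -38/59*(-28) = 1064/59 ≈ 18.034)
G = 38911 (G = 13330 + 25581 = 38911)
((93461 - 1*(-128249)) + (G + ((-35463 - 1*37226) - 60346))/(A - 7729)) - 209697 = ((93461 - 1*(-128249)) + (38911 + ((-35463 - 1*37226) - 60346))/(1064/59 - 7729)) - 209697 = ((93461 + 128249) + (38911 + ((-35463 - 37226) - 60346))/(-454947/59)) - 209697 = (221710 + (38911 + (-72689 - 60346))*(-59/454947)) - 209697 = (221710 + (38911 - 133035)*(-59/454947)) - 209697 = (221710 - 94124*(-59/454947)) - 209697 = (221710 + 5553316/454947) - 209697 = 100871852686/454947 - 209697 = 5470831627/454947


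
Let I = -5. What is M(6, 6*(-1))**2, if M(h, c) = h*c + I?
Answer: 1681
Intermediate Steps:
M(h, c) = -5 + c*h (M(h, c) = h*c - 5 = c*h - 5 = -5 + c*h)
M(6, 6*(-1))**2 = (-5 + (6*(-1))*6)**2 = (-5 - 6*6)**2 = (-5 - 36)**2 = (-41)**2 = 1681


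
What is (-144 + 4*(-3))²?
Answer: 24336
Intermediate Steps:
(-144 + 4*(-3))² = (-144 - 12)² = (-156)² = 24336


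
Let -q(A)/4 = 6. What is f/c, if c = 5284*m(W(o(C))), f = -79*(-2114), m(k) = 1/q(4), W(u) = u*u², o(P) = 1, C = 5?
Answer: -1002036/1321 ≈ -758.54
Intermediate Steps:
q(A) = -24 (q(A) = -4*6 = -24)
W(u) = u³
m(k) = -1/24 (m(k) = 1/(-24) = -1/24)
f = 167006
c = -1321/6 (c = 5284*(-1/24) = -1321/6 ≈ -220.17)
f/c = 167006/(-1321/6) = 167006*(-6/1321) = -1002036/1321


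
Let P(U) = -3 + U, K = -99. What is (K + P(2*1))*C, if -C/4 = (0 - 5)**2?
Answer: 10000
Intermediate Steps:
C = -100 (C = -4*(0 - 5)**2 = -4*(-5)**2 = -4*25 = -100)
(K + P(2*1))*C = (-99 + (-3 + 2*1))*(-100) = (-99 + (-3 + 2))*(-100) = (-99 - 1)*(-100) = -100*(-100) = 10000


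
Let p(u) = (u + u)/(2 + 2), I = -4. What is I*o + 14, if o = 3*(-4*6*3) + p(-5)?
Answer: 888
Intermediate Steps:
p(u) = u/2 (p(u) = (2*u)/4 = (2*u)*(¼) = u/2)
o = -437/2 (o = 3*(-4*6*3) + (½)*(-5) = 3*(-24*3) - 5/2 = 3*(-72) - 5/2 = -216 - 5/2 = -437/2 ≈ -218.50)
I*o + 14 = -4*(-437/2) + 14 = 874 + 14 = 888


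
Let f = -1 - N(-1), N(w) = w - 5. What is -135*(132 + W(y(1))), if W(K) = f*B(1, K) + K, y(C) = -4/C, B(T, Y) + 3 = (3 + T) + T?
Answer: -18630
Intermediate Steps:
B(T, Y) = 2*T (B(T, Y) = -3 + ((3 + T) + T) = -3 + (3 + 2*T) = 2*T)
N(w) = -5 + w
f = 5 (f = -1 - (-5 - 1) = -1 - 1*(-6) = -1 + 6 = 5)
W(K) = 10 + K (W(K) = 5*(2*1) + K = 5*2 + K = 10 + K)
-135*(132 + W(y(1))) = -135*(132 + (10 - 4/1)) = -135*(132 + (10 - 4*1)) = -135*(132 + (10 - 4)) = -135*(132 + 6) = -135*138 = -18630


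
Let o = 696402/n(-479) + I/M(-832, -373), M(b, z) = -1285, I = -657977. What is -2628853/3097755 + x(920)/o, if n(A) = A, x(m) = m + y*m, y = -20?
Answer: 31805411639559289/1795785880657185 ≈ 17.711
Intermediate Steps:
x(m) = -19*m (x(m) = m - 20*m = -19*m)
o = -579705587/615515 (o = 696402/(-479) - 657977/(-1285) = 696402*(-1/479) - 657977*(-1/1285) = -696402/479 + 657977/1285 = -579705587/615515 ≈ -941.82)
-2628853/3097755 + x(920)/o = -2628853/3097755 + (-19*920)/(-579705587/615515) = -2628853*1/3097755 - 17480*(-615515/579705587) = -2628853/3097755 + 10759202200/579705587 = 31805411639559289/1795785880657185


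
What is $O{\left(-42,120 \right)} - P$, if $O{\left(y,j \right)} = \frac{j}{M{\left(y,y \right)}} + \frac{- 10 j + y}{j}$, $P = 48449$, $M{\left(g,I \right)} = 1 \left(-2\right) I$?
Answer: $- \frac{6784109}{140} \approx -48458.0$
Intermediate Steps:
$M{\left(g,I \right)} = - 2 I$
$O{\left(y,j \right)} = \frac{y - 10 j}{j} - \frac{j}{2 y}$ ($O{\left(y,j \right)} = \frac{j}{\left(-2\right) y} + \frac{- 10 j + y}{j} = j \left(- \frac{1}{2 y}\right) + \frac{y - 10 j}{j} = - \frac{j}{2 y} + \frac{y - 10 j}{j} = \frac{y - 10 j}{j} - \frac{j}{2 y}$)
$O{\left(-42,120 \right)} - P = \left(-10 - \frac{42}{120} - \frac{60}{-42}\right) - 48449 = \left(-10 - \frac{7}{20} - 60 \left(- \frac{1}{42}\right)\right) - 48449 = \left(-10 - \frac{7}{20} + \frac{10}{7}\right) - 48449 = - \frac{1249}{140} - 48449 = - \frac{6784109}{140}$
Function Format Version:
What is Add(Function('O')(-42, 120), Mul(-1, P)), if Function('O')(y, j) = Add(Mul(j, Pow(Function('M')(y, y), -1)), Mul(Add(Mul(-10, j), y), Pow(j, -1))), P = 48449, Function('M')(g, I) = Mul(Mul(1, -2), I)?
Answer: Rational(-6784109, 140) ≈ -48458.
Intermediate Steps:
Function('M')(g, I) = Mul(-2, I)
Function('O')(y, j) = Add(Mul(Pow(j, -1), Add(y, Mul(-10, j))), Mul(Rational(-1, 2), j, Pow(y, -1))) (Function('O')(y, j) = Add(Mul(j, Pow(Mul(-2, y), -1)), Mul(Add(Mul(-10, j), y), Pow(j, -1))) = Add(Mul(j, Mul(Rational(-1, 2), Pow(y, -1))), Mul(Add(y, Mul(-10, j)), Pow(j, -1))) = Add(Mul(Rational(-1, 2), j, Pow(y, -1)), Mul(Pow(j, -1), Add(y, Mul(-10, j)))) = Add(Mul(Pow(j, -1), Add(y, Mul(-10, j))), Mul(Rational(-1, 2), j, Pow(y, -1))))
Add(Function('O')(-42, 120), Mul(-1, P)) = Add(Add(-10, Mul(-42, Pow(120, -1)), Mul(Rational(-1, 2), 120, Pow(-42, -1))), Mul(-1, 48449)) = Add(Add(-10, Mul(-42, Rational(1, 120)), Mul(Rational(-1, 2), 120, Rational(-1, 42))), -48449) = Add(Add(-10, Rational(-7, 20), Rational(10, 7)), -48449) = Add(Rational(-1249, 140), -48449) = Rational(-6784109, 140)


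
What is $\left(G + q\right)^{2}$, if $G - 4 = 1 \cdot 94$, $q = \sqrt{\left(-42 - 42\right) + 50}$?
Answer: $\left(98 + i \sqrt{34}\right)^{2} \approx 9570.0 + 1142.9 i$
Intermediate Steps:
$q = i \sqrt{34}$ ($q = \sqrt{-84 + 50} = \sqrt{-34} = i \sqrt{34} \approx 5.8309 i$)
$G = 98$ ($G = 4 + 1 \cdot 94 = 4 + 94 = 98$)
$\left(G + q\right)^{2} = \left(98 + i \sqrt{34}\right)^{2}$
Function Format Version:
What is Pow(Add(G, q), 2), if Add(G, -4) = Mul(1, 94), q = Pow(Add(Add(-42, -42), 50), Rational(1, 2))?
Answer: Pow(Add(98, Mul(I, Pow(34, Rational(1, 2)))), 2) ≈ Add(9570.0, Mul(1142.9, I))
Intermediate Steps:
q = Mul(I, Pow(34, Rational(1, 2))) (q = Pow(Add(-84, 50), Rational(1, 2)) = Pow(-34, Rational(1, 2)) = Mul(I, Pow(34, Rational(1, 2))) ≈ Mul(5.8309, I))
G = 98 (G = Add(4, Mul(1, 94)) = Add(4, 94) = 98)
Pow(Add(G, q), 2) = Pow(Add(98, Mul(I, Pow(34, Rational(1, 2)))), 2)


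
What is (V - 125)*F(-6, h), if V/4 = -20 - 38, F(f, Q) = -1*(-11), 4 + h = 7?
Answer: -3927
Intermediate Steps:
h = 3 (h = -4 + 7 = 3)
F(f, Q) = 11
V = -232 (V = 4*(-20 - 38) = 4*(-58) = -232)
(V - 125)*F(-6, h) = (-232 - 125)*11 = -357*11 = -3927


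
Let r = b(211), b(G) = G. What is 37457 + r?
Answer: 37668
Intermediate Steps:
r = 211
37457 + r = 37457 + 211 = 37668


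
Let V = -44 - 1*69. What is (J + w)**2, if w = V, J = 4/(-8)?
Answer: 51529/4 ≈ 12882.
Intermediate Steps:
J = -1/2 (J = 4*(-1/8) = -1/2 ≈ -0.50000)
V = -113 (V = -44 - 69 = -113)
w = -113
(J + w)**2 = (-1/2 - 113)**2 = (-227/2)**2 = 51529/4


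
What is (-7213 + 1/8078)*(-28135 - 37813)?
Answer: 1921283297062/4039 ≈ 4.7568e+8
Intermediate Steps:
(-7213 + 1/8078)*(-28135 - 37813) = (-7213 + 1/8078)*(-65948) = -58266613/8078*(-65948) = 1921283297062/4039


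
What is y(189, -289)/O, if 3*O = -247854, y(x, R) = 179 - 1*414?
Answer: 235/82618 ≈ 0.0028444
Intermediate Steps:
y(x, R) = -235 (y(x, R) = 179 - 414 = -235)
O = -82618 (O = (1/3)*(-247854) = -82618)
y(189, -289)/O = -235/(-82618) = -235*(-1/82618) = 235/82618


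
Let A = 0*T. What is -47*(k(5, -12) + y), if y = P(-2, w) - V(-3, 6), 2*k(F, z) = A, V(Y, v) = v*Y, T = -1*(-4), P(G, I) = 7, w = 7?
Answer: -1175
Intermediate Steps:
T = 4
V(Y, v) = Y*v
A = 0 (A = 0*4 = 0)
k(F, z) = 0 (k(F, z) = (½)*0 = 0)
y = 25 (y = 7 - (-3)*6 = 7 - 1*(-18) = 7 + 18 = 25)
-47*(k(5, -12) + y) = -47*(0 + 25) = -47*25 = -1175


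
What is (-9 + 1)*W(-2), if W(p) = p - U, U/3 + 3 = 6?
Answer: 88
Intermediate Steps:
U = 9 (U = -9 + 3*6 = -9 + 18 = 9)
W(p) = -9 + p (W(p) = p - 1*9 = p - 9 = -9 + p)
(-9 + 1)*W(-2) = (-9 + 1)*(-9 - 2) = -8*(-11) = 88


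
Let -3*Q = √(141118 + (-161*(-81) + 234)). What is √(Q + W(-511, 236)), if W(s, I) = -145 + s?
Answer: √(-5904 - 3*√154393)/3 ≈ 28.053*I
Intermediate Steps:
Q = -√154393/3 (Q = -√(141118 + (-161*(-81) + 234))/3 = -√(141118 + (13041 + 234))/3 = -√(141118 + 13275)/3 = -√154393/3 ≈ -130.98)
√(Q + W(-511, 236)) = √(-√154393/3 + (-145 - 511)) = √(-√154393/3 - 656) = √(-656 - √154393/3)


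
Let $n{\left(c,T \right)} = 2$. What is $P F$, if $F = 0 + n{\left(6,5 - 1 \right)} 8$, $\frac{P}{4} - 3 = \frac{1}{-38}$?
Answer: $\frac{3616}{19} \approx 190.32$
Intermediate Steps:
$P = \frac{226}{19}$ ($P = 12 + \frac{4}{-38} = 12 + 4 \left(- \frac{1}{38}\right) = 12 - \frac{2}{19} = \frac{226}{19} \approx 11.895$)
$F = 16$ ($F = 0 + 2 \cdot 8 = 0 + 16 = 16$)
$P F = \frac{226}{19} \cdot 16 = \frac{3616}{19}$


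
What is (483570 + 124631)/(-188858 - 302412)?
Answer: -608201/491270 ≈ -1.2380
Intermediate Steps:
(483570 + 124631)/(-188858 - 302412) = 608201/(-491270) = 608201*(-1/491270) = -608201/491270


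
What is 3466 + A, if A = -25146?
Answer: -21680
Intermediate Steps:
3466 + A = 3466 - 25146 = -21680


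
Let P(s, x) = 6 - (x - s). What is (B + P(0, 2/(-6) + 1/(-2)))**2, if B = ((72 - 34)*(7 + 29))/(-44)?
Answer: 2563201/4356 ≈ 588.43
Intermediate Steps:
P(s, x) = 6 + s - x (P(s, x) = 6 + (s - x) = 6 + s - x)
B = -342/11 (B = (38*36)*(-1/44) = 1368*(-1/44) = -342/11 ≈ -31.091)
(B + P(0, 2/(-6) + 1/(-2)))**2 = (-342/11 + (6 + 0 - (2/(-6) + 1/(-2))))**2 = (-342/11 + (6 + 0 - (2*(-1/6) + 1*(-1/2))))**2 = (-342/11 + (6 + 0 - (-1/3 - 1/2)))**2 = (-342/11 + (6 + 0 - 1*(-5/6)))**2 = (-342/11 + (6 + 0 + 5/6))**2 = (-342/11 + 41/6)**2 = (-1601/66)**2 = 2563201/4356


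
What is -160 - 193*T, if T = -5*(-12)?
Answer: -11740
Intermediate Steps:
T = 60
-160 - 193*T = -160 - 193*60 = -160 - 11580 = -11740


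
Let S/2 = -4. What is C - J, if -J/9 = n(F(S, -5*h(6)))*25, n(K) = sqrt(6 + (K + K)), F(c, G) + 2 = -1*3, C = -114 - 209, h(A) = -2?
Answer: -323 + 450*I ≈ -323.0 + 450.0*I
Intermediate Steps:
S = -8 (S = 2*(-4) = -8)
C = -323
F(c, G) = -5 (F(c, G) = -2 - 1*3 = -2 - 3 = -5)
n(K) = sqrt(6 + 2*K)
J = -450*I (J = -9*sqrt(6 + 2*(-5))*25 = -9*sqrt(6 - 10)*25 = -9*sqrt(-4)*25 = -9*2*I*25 = -450*I ≈ -450.0*I)
C - J = -323 - (-450)*I = -323 + 450*I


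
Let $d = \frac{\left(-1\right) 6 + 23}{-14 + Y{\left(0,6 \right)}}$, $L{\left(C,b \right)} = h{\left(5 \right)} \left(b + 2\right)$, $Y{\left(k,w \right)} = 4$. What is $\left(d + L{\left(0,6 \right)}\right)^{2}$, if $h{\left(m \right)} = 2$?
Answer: $\frac{20449}{100} \approx 204.49$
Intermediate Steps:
$L{\left(C,b \right)} = 4 + 2 b$ ($L{\left(C,b \right)} = 2 \left(b + 2\right) = 2 \left(2 + b\right) = 4 + 2 b$)
$d = - \frac{17}{10}$ ($d = \frac{\left(-1\right) 6 + 23}{-14 + 4} = \frac{-6 + 23}{-10} = 17 \left(- \frac{1}{10}\right) = - \frac{17}{10} \approx -1.7$)
$\left(d + L{\left(0,6 \right)}\right)^{2} = \left(- \frac{17}{10} + \left(4 + 2 \cdot 6\right)\right)^{2} = \left(- \frac{17}{10} + \left(4 + 12\right)\right)^{2} = \left(- \frac{17}{10} + 16\right)^{2} = \left(\frac{143}{10}\right)^{2} = \frac{20449}{100}$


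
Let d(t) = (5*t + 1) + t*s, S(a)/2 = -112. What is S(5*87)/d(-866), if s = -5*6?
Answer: -32/3093 ≈ -0.010346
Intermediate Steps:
s = -30
S(a) = -224 (S(a) = 2*(-112) = -224)
d(t) = 1 - 25*t (d(t) = (5*t + 1) + t*(-30) = (1 + 5*t) - 30*t = 1 - 25*t)
S(5*87)/d(-866) = -224/(1 - 25*(-866)) = -224/(1 + 21650) = -224/21651 = -224*1/21651 = -32/3093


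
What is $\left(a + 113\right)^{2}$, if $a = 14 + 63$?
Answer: $36100$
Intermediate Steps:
$a = 77$
$\left(a + 113\right)^{2} = \left(77 + 113\right)^{2} = 190^{2} = 36100$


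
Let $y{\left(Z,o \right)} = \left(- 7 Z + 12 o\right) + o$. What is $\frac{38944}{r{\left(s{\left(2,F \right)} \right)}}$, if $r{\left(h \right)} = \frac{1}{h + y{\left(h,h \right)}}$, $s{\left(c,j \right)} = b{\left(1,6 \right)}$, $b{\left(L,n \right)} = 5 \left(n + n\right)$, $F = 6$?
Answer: $16356480$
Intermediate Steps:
$y{\left(Z,o \right)} = - 7 Z + 13 o$
$b{\left(L,n \right)} = 10 n$ ($b{\left(L,n \right)} = 5 \cdot 2 n = 10 n$)
$s{\left(c,j \right)} = 60$ ($s{\left(c,j \right)} = 10 \cdot 6 = 60$)
$r{\left(h \right)} = \frac{1}{7 h}$ ($r{\left(h \right)} = \frac{1}{h + \left(- 7 h + 13 h\right)} = \frac{1}{h + 6 h} = \frac{1}{7 h}$)
$\frac{38944}{r{\left(s{\left(2,F \right)} \right)}} = \frac{38944}{\frac{1}{7} \cdot \frac{1}{60}} = 38944 \frac{1}{\frac{1}{420}} = 38944 \cdot 420 = 16356480$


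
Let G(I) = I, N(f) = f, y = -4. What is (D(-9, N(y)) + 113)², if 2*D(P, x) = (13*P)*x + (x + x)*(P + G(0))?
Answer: 146689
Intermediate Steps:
D(P, x) = 15*P*x/2 (D(P, x) = ((13*P)*x + (x + x)*(P + 0))/2 = (13*P*x + (2*x)*P)/2 = (13*P*x + 2*P*x)/2 = (15*P*x)/2 = 15*P*x/2)
(D(-9, N(y)) + 113)² = ((15/2)*(-9)*(-4) + 113)² = (270 + 113)² = 383² = 146689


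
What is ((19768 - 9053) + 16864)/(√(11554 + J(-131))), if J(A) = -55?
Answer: 9193*√11499/3833 ≈ 257.19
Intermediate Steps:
((19768 - 9053) + 16864)/(√(11554 + J(-131))) = ((19768 - 9053) + 16864)/(√(11554 - 55)) = (10715 + 16864)/(√11499) = 27579*(√11499/11499) = 9193*√11499/3833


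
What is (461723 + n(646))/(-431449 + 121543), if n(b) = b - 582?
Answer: -153929/103302 ≈ -1.4901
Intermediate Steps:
n(b) = -582 + b
(461723 + n(646))/(-431449 + 121543) = (461723 + (-582 + 646))/(-431449 + 121543) = (461723 + 64)/(-309906) = 461787*(-1/309906) = -153929/103302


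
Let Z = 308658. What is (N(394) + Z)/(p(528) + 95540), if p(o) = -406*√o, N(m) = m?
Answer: 1845426755/565053637 + 31368778*√33/565053637 ≈ 3.5848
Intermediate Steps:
(N(394) + Z)/(p(528) + 95540) = (394 + 308658)/(-1624*√33 + 95540) = 309052/(-1624*√33 + 95540) = 309052/(95540 - 1624*√33)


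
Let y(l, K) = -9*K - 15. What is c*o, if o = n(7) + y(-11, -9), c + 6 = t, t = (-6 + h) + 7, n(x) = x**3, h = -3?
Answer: -3272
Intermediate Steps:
y(l, K) = -15 - 9*K
t = -2 (t = (-6 - 3) + 7 = -9 + 7 = -2)
c = -8 (c = -6 - 2 = -8)
o = 409 (o = 7**3 + (-15 - 9*(-9)) = 343 + (-15 + 81) = 343 + 66 = 409)
c*o = -8*409 = -3272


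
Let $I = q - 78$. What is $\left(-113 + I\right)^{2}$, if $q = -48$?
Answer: $57121$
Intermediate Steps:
$I = -126$ ($I = -48 - 78 = -126$)
$\left(-113 + I\right)^{2} = \left(-113 - 126\right)^{2} = \left(-239\right)^{2} = 57121$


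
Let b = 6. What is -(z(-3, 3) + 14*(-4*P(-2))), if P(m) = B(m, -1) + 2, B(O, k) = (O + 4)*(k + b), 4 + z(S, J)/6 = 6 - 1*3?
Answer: 678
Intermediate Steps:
z(S, J) = -6 (z(S, J) = -24 + 6*(6 - 1*3) = -24 + 6*(6 - 3) = -24 + 6*3 = -24 + 18 = -6)
B(O, k) = (4 + O)*(6 + k) (B(O, k) = (O + 4)*(k + 6) = (4 + O)*(6 + k))
P(m) = 22 + 5*m (P(m) = (24 + 4*(-1) + 6*m + m*(-1)) + 2 = (24 - 4 + 6*m - m) + 2 = (20 + 5*m) + 2 = 22 + 5*m)
-(z(-3, 3) + 14*(-4*P(-2))) = -(-6 + 14*(-4*(22 + 5*(-2)))) = -(-6 + 14*(-4*(22 - 10))) = -(-6 + 14*(-4*12)) = -(-6 + 14*(-48)) = -(-6 - 672) = -1*(-678) = 678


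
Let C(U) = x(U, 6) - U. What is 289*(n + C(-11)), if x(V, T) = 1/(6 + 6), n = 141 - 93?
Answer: 204901/12 ≈ 17075.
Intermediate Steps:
n = 48
x(V, T) = 1/12
C(U) = 1/12 - U
289*(n + C(-11)) = 289*(48 + (1/12 - 1*(-11))) = 289*(48 + (1/12 + 11)) = 289*(48 + 133/12) = 289*(709/12) = 204901/12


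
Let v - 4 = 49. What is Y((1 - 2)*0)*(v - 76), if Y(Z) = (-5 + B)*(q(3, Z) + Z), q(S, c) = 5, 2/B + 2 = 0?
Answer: 690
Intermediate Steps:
B = -1 (B = 2/(-2 + 0) = 2/(-2) = 2*(-½) = -1)
v = 53 (v = 4 + 49 = 53)
Y(Z) = -30 - 6*Z (Y(Z) = (-5 - 1)*(5 + Z) = -6*(5 + Z) = -30 - 6*Z)
Y((1 - 2)*0)*(v - 76) = (-30 - 6*(1 - 2)*0)*(53 - 76) = (-30 - (-6)*0)*(-23) = (-30 - 6*0)*(-23) = (-30 + 0)*(-23) = -30*(-23) = 690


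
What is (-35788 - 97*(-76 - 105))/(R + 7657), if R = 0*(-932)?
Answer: -18231/7657 ≈ -2.3810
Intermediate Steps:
R = 0
(-35788 - 97*(-76 - 105))/(R + 7657) = (-35788 - 97*(-76 - 105))/(0 + 7657) = (-35788 - 97*(-181))/7657 = (-35788 + 17557)*(1/7657) = -18231*1/7657 = -18231/7657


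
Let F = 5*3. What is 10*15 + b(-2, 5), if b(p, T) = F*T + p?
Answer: 223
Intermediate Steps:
F = 15
b(p, T) = p + 15*T (b(p, T) = 15*T + p = p + 15*T)
10*15 + b(-2, 5) = 10*15 + (-2 + 15*5) = 150 + (-2 + 75) = 150 + 73 = 223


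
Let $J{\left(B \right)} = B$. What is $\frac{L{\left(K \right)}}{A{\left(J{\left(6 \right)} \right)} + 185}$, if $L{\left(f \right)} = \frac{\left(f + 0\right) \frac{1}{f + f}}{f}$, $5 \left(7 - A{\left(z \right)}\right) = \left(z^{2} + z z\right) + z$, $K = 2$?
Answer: $\frac{5}{3528} \approx 0.0014172$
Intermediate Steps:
$A{\left(z \right)} = 7 - \frac{2 z^{2}}{5} - \frac{z}{5}$ ($A{\left(z \right)} = 7 - \frac{\left(z^{2} + z z\right) + z}{5} = 7 - \frac{\left(z^{2} + z^{2}\right) + z}{5} = 7 - \frac{2 z^{2} + z}{5} = 7 - \frac{z + 2 z^{2}}{5} = 7 - \left(\frac{z}{5} + \frac{2 z^{2}}{5}\right) = 7 - \frac{2 z^{2}}{5} - \frac{z}{5}$)
$L{\left(f \right)} = \frac{1}{2 f}$ ($L{\left(f \right)} = \frac{f \frac{1}{2 f}}{f} = \frac{1}{2 f}$)
$\frac{L{\left(K \right)}}{A{\left(J{\left(6 \right)} \right)} + 185} = \frac{\frac{1}{2} \cdot \frac{1}{2}}{\left(7 - \frac{2 \cdot 6^{2}}{5} - \frac{6}{5}\right) + 185} = \frac{\frac{1}{2} \cdot \frac{1}{2}}{\left(7 - \frac{72}{5} - \frac{6}{5}\right) + 185} = \frac{1}{4 \left(\left(7 - \frac{72}{5} - \frac{6}{5}\right) + 185\right)} = \frac{1}{4 \left(- \frac{43}{5} + 185\right)} = \frac{1}{4 \cdot \frac{882}{5}} = \frac{1}{4} \cdot \frac{5}{882} = \frac{5}{3528}$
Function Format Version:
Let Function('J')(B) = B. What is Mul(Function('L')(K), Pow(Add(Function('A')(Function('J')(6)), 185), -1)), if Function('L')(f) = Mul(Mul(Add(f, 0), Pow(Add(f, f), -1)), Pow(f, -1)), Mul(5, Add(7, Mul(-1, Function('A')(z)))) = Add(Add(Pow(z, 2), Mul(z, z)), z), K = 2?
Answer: Rational(5, 3528) ≈ 0.0014172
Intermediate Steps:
Function('A')(z) = Add(7, Mul(Rational(-2, 5), Pow(z, 2)), Mul(Rational(-1, 5), z)) (Function('A')(z) = Add(7, Mul(Rational(-1, 5), Add(Add(Pow(z, 2), Mul(z, z)), z))) = Add(7, Mul(Rational(-1, 5), Add(Add(Pow(z, 2), Pow(z, 2)), z))) = Add(7, Mul(Rational(-1, 5), Add(Mul(2, Pow(z, 2)), z))) = Add(7, Mul(Rational(-1, 5), Add(z, Mul(2, Pow(z, 2))))) = Add(7, Add(Mul(Rational(-2, 5), Pow(z, 2)), Mul(Rational(-1, 5), z))) = Add(7, Mul(Rational(-2, 5), Pow(z, 2)), Mul(Rational(-1, 5), z)))
Function('L')(f) = Mul(Rational(1, 2), Pow(f, -1)) (Function('L')(f) = Mul(Mul(f, Pow(Mul(2, f), -1)), Pow(f, -1)) = Mul(Mul(f, Mul(Rational(1, 2), Pow(f, -1))), Pow(f, -1)) = Mul(Rational(1, 2), Pow(f, -1)))
Mul(Function('L')(K), Pow(Add(Function('A')(Function('J')(6)), 185), -1)) = Mul(Mul(Rational(1, 2), Pow(2, -1)), Pow(Add(Add(7, Mul(Rational(-2, 5), Pow(6, 2)), Mul(Rational(-1, 5), 6)), 185), -1)) = Mul(Mul(Rational(1, 2), Rational(1, 2)), Pow(Add(Add(7, Mul(Rational(-2, 5), 36), Rational(-6, 5)), 185), -1)) = Mul(Rational(1, 4), Pow(Add(Add(7, Rational(-72, 5), Rational(-6, 5)), 185), -1)) = Mul(Rational(1, 4), Pow(Add(Rational(-43, 5), 185), -1)) = Mul(Rational(1, 4), Pow(Rational(882, 5), -1)) = Mul(Rational(1, 4), Rational(5, 882)) = Rational(5, 3528)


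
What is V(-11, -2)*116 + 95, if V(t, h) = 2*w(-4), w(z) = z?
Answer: -833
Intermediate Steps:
V(t, h) = -8 (V(t, h) = 2*(-4) = -8)
V(-11, -2)*116 + 95 = -8*116 + 95 = -928 + 95 = -833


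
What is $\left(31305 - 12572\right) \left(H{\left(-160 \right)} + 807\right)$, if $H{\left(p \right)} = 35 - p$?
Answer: $18770466$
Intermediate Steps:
$\left(31305 - 12572\right) \left(H{\left(-160 \right)} + 807\right) = \left(31305 - 12572\right) \left(\left(35 - -160\right) + 807\right) = 18733 \left(\left(35 + 160\right) + 807\right) = 18733 \left(195 + 807\right) = 18733 \cdot 1002 = 18770466$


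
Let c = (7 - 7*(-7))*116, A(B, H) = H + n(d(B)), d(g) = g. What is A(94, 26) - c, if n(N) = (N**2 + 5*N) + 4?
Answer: 2840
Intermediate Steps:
n(N) = 4 + N**2 + 5*N
A(B, H) = 4 + H + B**2 + 5*B (A(B, H) = H + (4 + B**2 + 5*B) = 4 + H + B**2 + 5*B)
c = 6496 (c = (7 + 49)*116 = 56*116 = 6496)
A(94, 26) - c = (4 + 26 + 94**2 + 5*94) - 1*6496 = (4 + 26 + 8836 + 470) - 6496 = 9336 - 6496 = 2840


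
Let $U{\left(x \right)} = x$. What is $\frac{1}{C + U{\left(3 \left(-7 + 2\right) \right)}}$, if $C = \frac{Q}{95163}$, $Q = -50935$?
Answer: $- \frac{95163}{1478380} \approx -0.06437$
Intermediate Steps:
$C = - \frac{50935}{95163} \approx -0.53524$
$\frac{1}{C + U{\left(3 \left(-7 + 2\right) \right)}} = \frac{1}{- \frac{50935}{95163} + 3 \left(-7 + 2\right)} = \frac{1}{- \frac{50935}{95163} + 3 \left(-5\right)} = \frac{1}{- \frac{50935}{95163} - 15} = \frac{1}{- \frac{1478380}{95163}} = - \frac{95163}{1478380}$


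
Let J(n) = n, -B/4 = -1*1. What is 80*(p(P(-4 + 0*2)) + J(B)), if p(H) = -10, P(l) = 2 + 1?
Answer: -480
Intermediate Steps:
B = 4 (B = -(-4) = -4*(-1) = 4)
P(l) = 3
80*(p(P(-4 + 0*2)) + J(B)) = 80*(-10 + 4) = 80*(-6) = -480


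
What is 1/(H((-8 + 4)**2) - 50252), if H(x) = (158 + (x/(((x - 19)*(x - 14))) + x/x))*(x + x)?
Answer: -3/135748 ≈ -2.2100e-5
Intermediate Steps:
H(x) = 2*x*(159 + x/((-19 + x)*(-14 + x))) (H(x) = (158 + (x/(((-19 + x)*(-14 + x))) + 1))*(2*x) = (158 + (x*(1/((-19 + x)*(-14 + x))) + 1))*(2*x) = (158 + (x/((-19 + x)*(-14 + x)) + 1))*(2*x) = (158 + (1 + x/((-19 + x)*(-14 + x))))*(2*x) = (159 + x/((-19 + x)*(-14 + x)))*(2*x) = 2*x*(159 + x/((-19 + x)*(-14 + x))))
1/(H((-8 + 4)**2) - 50252) = 1/(2*(-8 + 4)**2*(42294 - 5246*(-8 + 4)**2 + 159*((-8 + 4)**2)**2)/(266 + ((-8 + 4)**2)**2 - 33*(-8 + 4)**2) - 50252) = 1/(2*(-4)**2*(42294 - 5246*(-4)**2 + 159*((-4)**2)**2)/(266 + ((-4)**2)**2 - 33*(-4)**2) - 50252) = 1/(2*16*(42294 - 5246*16 + 159*16**2)/(266 + 16**2 - 33*16) - 50252) = 1/(2*16*(42294 - 83936 + 159*256)/(266 + 256 - 528) - 50252) = 1/(2*16*(42294 - 83936 + 40704)/(-6) - 50252) = 1/(2*16*(-1/6)*(-938) - 50252) = 1/(15008/3 - 50252) = 1/(-135748/3) = -3/135748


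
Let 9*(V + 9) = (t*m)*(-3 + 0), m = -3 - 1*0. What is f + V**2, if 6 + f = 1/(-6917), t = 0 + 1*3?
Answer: 207509/6917 ≈ 30.000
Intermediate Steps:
t = 3 (t = 0 + 3 = 3)
m = -3 (m = -3 + 0 = -3)
V = -6 (V = -9 + ((3*(-3))*(-3 + 0))/9 = -9 + (-9*(-3))/9 = -9 + (1/9)*27 = -9 + 3 = -6)
f = -41503/6917 (f = -6 + 1/(-6917) = -6 - 1/6917 = -41503/6917 ≈ -6.0001)
f + V**2 = -41503/6917 + (-6)**2 = -41503/6917 + 36 = 207509/6917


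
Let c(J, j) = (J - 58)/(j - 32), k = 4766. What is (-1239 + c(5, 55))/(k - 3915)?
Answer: -28550/19573 ≈ -1.4586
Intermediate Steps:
c(J, j) = (-58 + J)/(-32 + j)
(-1239 + c(5, 55))/(k - 3915) = (-1239 + (-58 + 5)/(-32 + 55))/(4766 - 3915) = (-1239 - 53/23)/851 = (-1239 + (1/23)*(-53))*(1/851) = (-1239 - 53/23)*(1/851) = -28550/23*1/851 = -28550/19573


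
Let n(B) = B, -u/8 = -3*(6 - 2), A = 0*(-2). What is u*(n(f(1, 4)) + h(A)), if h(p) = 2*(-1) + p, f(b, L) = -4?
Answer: -576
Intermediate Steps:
A = 0
u = 96 (u = -(-24)*(6 - 2) = -(-24)*4 = -8*(-12) = 96)
h(p) = -2 + p
u*(n(f(1, 4)) + h(A)) = 96*(-4 + (-2 + 0)) = 96*(-4 - 2) = 96*(-6) = -576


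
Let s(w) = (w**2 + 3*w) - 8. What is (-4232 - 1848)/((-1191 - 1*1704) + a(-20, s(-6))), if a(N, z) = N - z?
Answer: 1216/585 ≈ 2.0786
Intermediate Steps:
s(w) = -8 + w**2 + 3*w
(-4232 - 1848)/((-1191 - 1*1704) + a(-20, s(-6))) = (-4232 - 1848)/((-1191 - 1*1704) + (-20 - (-8 + (-6)**2 + 3*(-6)))) = -6080/((-1191 - 1704) + (-20 - (-8 + 36 - 18))) = -6080/(-2895 + (-20 - 1*10)) = -6080/(-2895 + (-20 - 10)) = -6080/(-2895 - 30) = -6080/(-2925) = -6080*(-1/2925) = 1216/585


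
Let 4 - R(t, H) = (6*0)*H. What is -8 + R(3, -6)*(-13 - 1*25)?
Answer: -160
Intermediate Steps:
R(t, H) = 4 (R(t, H) = 4 - 6*0*H = 4 - 0*H = 4 - 1*0 = 4 + 0 = 4)
-8 + R(3, -6)*(-13 - 1*25) = -8 + 4*(-13 - 1*25) = -8 + 4*(-13 - 25) = -8 + 4*(-38) = -8 - 152 = -160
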